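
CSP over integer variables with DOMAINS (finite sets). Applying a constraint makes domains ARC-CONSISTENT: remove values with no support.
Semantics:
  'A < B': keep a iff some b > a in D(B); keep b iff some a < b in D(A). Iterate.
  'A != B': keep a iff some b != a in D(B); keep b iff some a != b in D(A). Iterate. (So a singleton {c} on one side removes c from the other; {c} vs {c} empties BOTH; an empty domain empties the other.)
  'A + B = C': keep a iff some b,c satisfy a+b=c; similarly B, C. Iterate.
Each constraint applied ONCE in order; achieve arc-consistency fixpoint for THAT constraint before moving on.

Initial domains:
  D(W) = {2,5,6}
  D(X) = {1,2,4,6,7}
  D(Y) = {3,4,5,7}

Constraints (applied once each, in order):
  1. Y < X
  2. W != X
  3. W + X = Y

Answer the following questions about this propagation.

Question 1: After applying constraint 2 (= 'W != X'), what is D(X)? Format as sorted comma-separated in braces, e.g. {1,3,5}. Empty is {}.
Constraint 1 (Y < X) on D(Y)={3,4,5,7} D(X)={1,2,4,6,7}: Y {3,4,5,7}->{3,4,5}; X {1,2,4,6,7}->{4,6,7}
Constraint 2 (W != X) on D(W)={2,5,6} D(X)={4,6,7}: no change
So after constraint 2: D(X) = {4,6,7}

Answer: {4,6,7}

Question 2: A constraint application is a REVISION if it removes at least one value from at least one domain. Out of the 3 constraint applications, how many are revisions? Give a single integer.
Constraint 1 (Y < X) on D(Y)={3,4,5,7} D(X)={1,2,4,6,7}: Y {3,4,5,7}->{3,4,5}; X {1,2,4,6,7}->{4,6,7} => REVISION
Constraint 2 (W != X) on D(W)={2,5,6} D(X)={4,6,7}: no change => not a revision
Constraint 3 (W + X = Y) on D(W)={2,5,6} D(X)={4,6,7} D(Y)={3,4,5}: W {2,5,6}->{}; X {4,6,7}->{}; Y {3,4,5}->{} => REVISION
Total revisions = 2

Answer: 2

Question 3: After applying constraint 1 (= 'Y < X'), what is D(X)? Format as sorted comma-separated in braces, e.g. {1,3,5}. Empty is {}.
Constraint 1 (Y < X) on D(Y)={3,4,5,7} D(X)={1,2,4,6,7}: Y {3,4,5,7}->{3,4,5}; X {1,2,4,6,7}->{4,6,7}
So after constraint 1: D(X) = {4,6,7}

Answer: {4,6,7}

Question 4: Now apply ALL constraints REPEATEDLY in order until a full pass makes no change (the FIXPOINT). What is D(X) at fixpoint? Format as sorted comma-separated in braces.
Answer: {}

Derivation:
pass 0 (initial): D(X)={1,2,4,6,7}
pass 1: W {2,5,6}->{}; X {1,2,4,6,7}->{}; Y {3,4,5,7}->{}
pass 2: no change
Fixpoint after 2 passes: D(X) = {}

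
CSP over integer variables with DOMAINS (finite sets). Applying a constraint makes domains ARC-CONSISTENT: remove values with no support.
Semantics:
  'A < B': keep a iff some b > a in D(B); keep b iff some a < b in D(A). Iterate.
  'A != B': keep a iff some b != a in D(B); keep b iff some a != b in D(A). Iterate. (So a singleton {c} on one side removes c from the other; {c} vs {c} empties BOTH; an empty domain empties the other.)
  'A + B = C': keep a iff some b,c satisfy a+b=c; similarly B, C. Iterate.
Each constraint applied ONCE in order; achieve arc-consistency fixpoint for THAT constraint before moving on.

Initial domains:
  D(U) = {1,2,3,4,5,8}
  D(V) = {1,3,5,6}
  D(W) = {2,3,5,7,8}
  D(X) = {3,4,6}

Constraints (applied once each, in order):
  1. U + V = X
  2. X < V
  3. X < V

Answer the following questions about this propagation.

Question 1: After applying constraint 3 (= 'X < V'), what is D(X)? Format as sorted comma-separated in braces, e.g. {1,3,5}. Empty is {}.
Constraint 1 (U + V = X) on D(U)={1,2,3,4,5,8} D(V)={1,3,5,6} D(X)={3,4,6}: U {1,2,3,4,5,8}->{1,2,3,5}; V {1,3,5,6}->{1,3,5}
Constraint 2 (X < V) on D(X)={3,4,6} D(V)={1,3,5}: X {3,4,6}->{3,4}; V {1,3,5}->{5}
Constraint 3 (X < V) on D(X)={3,4} D(V)={5}: no change
So after constraint 3: D(X) = {3,4}

Answer: {3,4}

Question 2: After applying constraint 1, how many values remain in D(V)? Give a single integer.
Constraint 1 (U + V = X) on D(U)={1,2,3,4,5,8} D(V)={1,3,5,6} D(X)={3,4,6}: U {1,2,3,4,5,8}->{1,2,3,5}; V {1,3,5,6}->{1,3,5}
So after constraint 1: D(V)={1,3,5}, size = 3

Answer: 3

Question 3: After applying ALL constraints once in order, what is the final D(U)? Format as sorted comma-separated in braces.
Answer: {1,2,3,5}

Derivation:
Constraint 1 (U + V = X) on D(U)={1,2,3,4,5,8} D(V)={1,3,5,6} D(X)={3,4,6}: U {1,2,3,4,5,8}->{1,2,3,5}; V {1,3,5,6}->{1,3,5}
Constraint 2 (X < V) on D(X)={3,4,6} D(V)={1,3,5}: X {3,4,6}->{3,4}; V {1,3,5}->{5}
Constraint 3 (X < V) on D(X)={3,4} D(V)={5}: no change
So after all 3 constraints: D(U) = {1,2,3,5}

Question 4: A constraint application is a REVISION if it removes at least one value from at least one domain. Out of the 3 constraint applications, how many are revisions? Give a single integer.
Constraint 1 (U + V = X) on D(U)={1,2,3,4,5,8} D(V)={1,3,5,6} D(X)={3,4,6}: U {1,2,3,4,5,8}->{1,2,3,5}; V {1,3,5,6}->{1,3,5} => REVISION
Constraint 2 (X < V) on D(X)={3,4,6} D(V)={1,3,5}: X {3,4,6}->{3,4}; V {1,3,5}->{5} => REVISION
Constraint 3 (X < V) on D(X)={3,4} D(V)={5}: no change => not a revision
Total revisions = 2

Answer: 2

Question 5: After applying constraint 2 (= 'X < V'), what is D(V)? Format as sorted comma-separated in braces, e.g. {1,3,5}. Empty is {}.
Answer: {5}

Derivation:
Constraint 1 (U + V = X) on D(U)={1,2,3,4,5,8} D(V)={1,3,5,6} D(X)={3,4,6}: U {1,2,3,4,5,8}->{1,2,3,5}; V {1,3,5,6}->{1,3,5}
Constraint 2 (X < V) on D(X)={3,4,6} D(V)={1,3,5}: X {3,4,6}->{3,4}; V {1,3,5}->{5}
So after constraint 2: D(V) = {5}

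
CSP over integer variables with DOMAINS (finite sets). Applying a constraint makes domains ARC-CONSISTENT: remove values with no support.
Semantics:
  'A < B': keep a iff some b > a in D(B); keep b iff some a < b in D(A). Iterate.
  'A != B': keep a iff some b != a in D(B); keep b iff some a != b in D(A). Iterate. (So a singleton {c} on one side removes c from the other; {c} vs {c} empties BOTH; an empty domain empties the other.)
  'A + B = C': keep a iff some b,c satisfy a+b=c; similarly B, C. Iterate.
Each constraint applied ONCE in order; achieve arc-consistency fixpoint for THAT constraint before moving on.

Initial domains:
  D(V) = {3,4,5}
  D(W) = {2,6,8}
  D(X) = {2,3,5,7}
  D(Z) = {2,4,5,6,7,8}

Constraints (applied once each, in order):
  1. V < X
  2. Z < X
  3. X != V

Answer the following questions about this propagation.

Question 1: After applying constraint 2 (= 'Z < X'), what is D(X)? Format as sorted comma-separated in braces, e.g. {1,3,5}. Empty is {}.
Answer: {5,7}

Derivation:
Constraint 1 (V < X) on D(V)={3,4,5} D(X)={2,3,5,7}: X {2,3,5,7}->{5,7}
Constraint 2 (Z < X) on D(Z)={2,4,5,6,7,8} D(X)={5,7}: Z {2,4,5,6,7,8}->{2,4,5,6}
So after constraint 2: D(X) = {5,7}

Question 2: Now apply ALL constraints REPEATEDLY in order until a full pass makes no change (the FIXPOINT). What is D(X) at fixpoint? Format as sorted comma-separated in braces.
Answer: {5,7}

Derivation:
pass 0 (initial): D(X)={2,3,5,7}
pass 1: X {2,3,5,7}->{5,7}; Z {2,4,5,6,7,8}->{2,4,5,6}
pass 2: no change
Fixpoint after 2 passes: D(X) = {5,7}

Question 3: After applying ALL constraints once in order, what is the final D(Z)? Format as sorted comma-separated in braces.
Answer: {2,4,5,6}

Derivation:
Constraint 1 (V < X) on D(V)={3,4,5} D(X)={2,3,5,7}: X {2,3,5,7}->{5,7}
Constraint 2 (Z < X) on D(Z)={2,4,5,6,7,8} D(X)={5,7}: Z {2,4,5,6,7,8}->{2,4,5,6}
Constraint 3 (X != V) on D(X)={5,7} D(V)={3,4,5}: no change
So after all 3 constraints: D(Z) = {2,4,5,6}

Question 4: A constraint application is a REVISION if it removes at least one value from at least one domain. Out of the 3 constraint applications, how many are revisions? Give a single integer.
Constraint 1 (V < X) on D(V)={3,4,5} D(X)={2,3,5,7}: X {2,3,5,7}->{5,7} => REVISION
Constraint 2 (Z < X) on D(Z)={2,4,5,6,7,8} D(X)={5,7}: Z {2,4,5,6,7,8}->{2,4,5,6} => REVISION
Constraint 3 (X != V) on D(X)={5,7} D(V)={3,4,5}: no change => not a revision
Total revisions = 2

Answer: 2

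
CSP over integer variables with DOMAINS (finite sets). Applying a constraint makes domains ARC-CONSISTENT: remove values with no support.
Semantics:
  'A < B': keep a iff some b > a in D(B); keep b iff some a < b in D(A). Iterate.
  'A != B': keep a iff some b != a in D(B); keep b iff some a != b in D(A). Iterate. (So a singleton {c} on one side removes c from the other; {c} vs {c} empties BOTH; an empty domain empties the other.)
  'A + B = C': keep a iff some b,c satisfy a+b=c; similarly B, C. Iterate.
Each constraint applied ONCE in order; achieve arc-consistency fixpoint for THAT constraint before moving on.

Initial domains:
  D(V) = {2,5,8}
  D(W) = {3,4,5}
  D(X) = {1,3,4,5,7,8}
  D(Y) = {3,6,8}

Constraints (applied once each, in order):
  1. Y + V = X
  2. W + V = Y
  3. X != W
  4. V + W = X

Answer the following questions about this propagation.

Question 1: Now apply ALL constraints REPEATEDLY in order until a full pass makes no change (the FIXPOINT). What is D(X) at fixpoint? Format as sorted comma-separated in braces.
pass 0 (initial): D(X)={1,3,4,5,7,8}
pass 1: V {2,5,8}->{}; W {3,4,5}->{}; X {1,3,4,5,7,8}->{}; Y {3,6,8}->{6}
pass 2: Y {6}->{}
pass 3: no change
Fixpoint after 3 passes: D(X) = {}

Answer: {}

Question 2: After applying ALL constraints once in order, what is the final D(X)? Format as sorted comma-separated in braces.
Constraint 1 (Y + V = X) on D(Y)={3,6,8} D(V)={2,5,8} D(X)={1,3,4,5,7,8}: Y {3,6,8}->{3,6}; V {2,5,8}->{2,5}; X {1,3,4,5,7,8}->{5,8}
Constraint 2 (W + V = Y) on D(W)={3,4,5} D(V)={2,5} D(Y)={3,6}: W {3,4,5}->{4}; V {2,5}->{2}; Y {3,6}->{6}
Constraint 3 (X != W) on D(X)={5,8} D(W)={4}: no change
Constraint 4 (V + W = X) on D(V)={2} D(W)={4} D(X)={5,8}: V {2}->{}; W {4}->{}; X {5,8}->{}
So after all 4 constraints: D(X) = {}

Answer: {}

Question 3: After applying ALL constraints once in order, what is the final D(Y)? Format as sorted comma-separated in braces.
Answer: {6}

Derivation:
Constraint 1 (Y + V = X) on D(Y)={3,6,8} D(V)={2,5,8} D(X)={1,3,4,5,7,8}: Y {3,6,8}->{3,6}; V {2,5,8}->{2,5}; X {1,3,4,5,7,8}->{5,8}
Constraint 2 (W + V = Y) on D(W)={3,4,5} D(V)={2,5} D(Y)={3,6}: W {3,4,5}->{4}; V {2,5}->{2}; Y {3,6}->{6}
Constraint 3 (X != W) on D(X)={5,8} D(W)={4}: no change
Constraint 4 (V + W = X) on D(V)={2} D(W)={4} D(X)={5,8}: V {2}->{}; W {4}->{}; X {5,8}->{}
So after all 4 constraints: D(Y) = {6}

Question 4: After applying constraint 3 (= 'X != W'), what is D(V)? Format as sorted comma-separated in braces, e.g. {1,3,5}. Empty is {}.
Answer: {2}

Derivation:
Constraint 1 (Y + V = X) on D(Y)={3,6,8} D(V)={2,5,8} D(X)={1,3,4,5,7,8}: Y {3,6,8}->{3,6}; V {2,5,8}->{2,5}; X {1,3,4,5,7,8}->{5,8}
Constraint 2 (W + V = Y) on D(W)={3,4,5} D(V)={2,5} D(Y)={3,6}: W {3,4,5}->{4}; V {2,5}->{2}; Y {3,6}->{6}
Constraint 3 (X != W) on D(X)={5,8} D(W)={4}: no change
So after constraint 3: D(V) = {2}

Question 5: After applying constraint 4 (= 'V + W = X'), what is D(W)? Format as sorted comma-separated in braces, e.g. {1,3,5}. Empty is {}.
Constraint 1 (Y + V = X) on D(Y)={3,6,8} D(V)={2,5,8} D(X)={1,3,4,5,7,8}: Y {3,6,8}->{3,6}; V {2,5,8}->{2,5}; X {1,3,4,5,7,8}->{5,8}
Constraint 2 (W + V = Y) on D(W)={3,4,5} D(V)={2,5} D(Y)={3,6}: W {3,4,5}->{4}; V {2,5}->{2}; Y {3,6}->{6}
Constraint 3 (X != W) on D(X)={5,8} D(W)={4}: no change
Constraint 4 (V + W = X) on D(V)={2} D(W)={4} D(X)={5,8}: V {2}->{}; W {4}->{}; X {5,8}->{}
So after constraint 4: D(W) = {}

Answer: {}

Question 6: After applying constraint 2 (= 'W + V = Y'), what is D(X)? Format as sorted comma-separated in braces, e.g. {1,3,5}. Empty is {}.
Constraint 1 (Y + V = X) on D(Y)={3,6,8} D(V)={2,5,8} D(X)={1,3,4,5,7,8}: Y {3,6,8}->{3,6}; V {2,5,8}->{2,5}; X {1,3,4,5,7,8}->{5,8}
Constraint 2 (W + V = Y) on D(W)={3,4,5} D(V)={2,5} D(Y)={3,6}: W {3,4,5}->{4}; V {2,5}->{2}; Y {3,6}->{6}
So after constraint 2: D(X) = {5,8}

Answer: {5,8}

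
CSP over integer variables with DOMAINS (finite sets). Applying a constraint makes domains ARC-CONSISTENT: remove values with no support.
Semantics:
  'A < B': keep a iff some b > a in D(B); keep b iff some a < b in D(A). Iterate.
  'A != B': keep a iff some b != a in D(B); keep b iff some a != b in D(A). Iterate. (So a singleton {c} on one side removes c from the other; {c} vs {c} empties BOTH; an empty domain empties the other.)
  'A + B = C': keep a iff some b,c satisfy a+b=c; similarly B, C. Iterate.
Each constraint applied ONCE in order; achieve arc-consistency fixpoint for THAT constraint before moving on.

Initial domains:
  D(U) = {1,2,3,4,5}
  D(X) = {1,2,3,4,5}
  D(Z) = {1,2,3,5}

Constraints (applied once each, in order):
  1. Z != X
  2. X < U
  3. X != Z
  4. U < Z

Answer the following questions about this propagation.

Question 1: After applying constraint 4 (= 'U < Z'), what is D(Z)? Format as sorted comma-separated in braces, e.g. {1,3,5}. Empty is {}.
Answer: {3,5}

Derivation:
Constraint 1 (Z != X) on D(Z)={1,2,3,5} D(X)={1,2,3,4,5}: no change
Constraint 2 (X < U) on D(X)={1,2,3,4,5} D(U)={1,2,3,4,5}: X {1,2,3,4,5}->{1,2,3,4}; U {1,2,3,4,5}->{2,3,4,5}
Constraint 3 (X != Z) on D(X)={1,2,3,4} D(Z)={1,2,3,5}: no change
Constraint 4 (U < Z) on D(U)={2,3,4,5} D(Z)={1,2,3,5}: U {2,3,4,5}->{2,3,4}; Z {1,2,3,5}->{3,5}
So after constraint 4: D(Z) = {3,5}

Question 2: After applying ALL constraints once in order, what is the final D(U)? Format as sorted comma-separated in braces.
Answer: {2,3,4}

Derivation:
Constraint 1 (Z != X) on D(Z)={1,2,3,5} D(X)={1,2,3,4,5}: no change
Constraint 2 (X < U) on D(X)={1,2,3,4,5} D(U)={1,2,3,4,5}: X {1,2,3,4,5}->{1,2,3,4}; U {1,2,3,4,5}->{2,3,4,5}
Constraint 3 (X != Z) on D(X)={1,2,3,4} D(Z)={1,2,3,5}: no change
Constraint 4 (U < Z) on D(U)={2,3,4,5} D(Z)={1,2,3,5}: U {2,3,4,5}->{2,3,4}; Z {1,2,3,5}->{3,5}
So after all 4 constraints: D(U) = {2,3,4}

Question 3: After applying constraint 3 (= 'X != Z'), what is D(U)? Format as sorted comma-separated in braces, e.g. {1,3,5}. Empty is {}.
Constraint 1 (Z != X) on D(Z)={1,2,3,5} D(X)={1,2,3,4,5}: no change
Constraint 2 (X < U) on D(X)={1,2,3,4,5} D(U)={1,2,3,4,5}: X {1,2,3,4,5}->{1,2,3,4}; U {1,2,3,4,5}->{2,3,4,5}
Constraint 3 (X != Z) on D(X)={1,2,3,4} D(Z)={1,2,3,5}: no change
So after constraint 3: D(U) = {2,3,4,5}

Answer: {2,3,4,5}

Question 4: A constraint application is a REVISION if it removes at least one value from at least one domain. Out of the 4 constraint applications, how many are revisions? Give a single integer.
Constraint 1 (Z != X) on D(Z)={1,2,3,5} D(X)={1,2,3,4,5}: no change => not a revision
Constraint 2 (X < U) on D(X)={1,2,3,4,5} D(U)={1,2,3,4,5}: X {1,2,3,4,5}->{1,2,3,4}; U {1,2,3,4,5}->{2,3,4,5} => REVISION
Constraint 3 (X != Z) on D(X)={1,2,3,4} D(Z)={1,2,3,5}: no change => not a revision
Constraint 4 (U < Z) on D(U)={2,3,4,5} D(Z)={1,2,3,5}: U {2,3,4,5}->{2,3,4}; Z {1,2,3,5}->{3,5} => REVISION
Total revisions = 2

Answer: 2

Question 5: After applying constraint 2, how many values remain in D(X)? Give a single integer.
Answer: 4

Derivation:
Constraint 1 (Z != X) on D(Z)={1,2,3,5} D(X)={1,2,3,4,5}: no change
Constraint 2 (X < U) on D(X)={1,2,3,4,5} D(U)={1,2,3,4,5}: X {1,2,3,4,5}->{1,2,3,4}; U {1,2,3,4,5}->{2,3,4,5}
So after constraint 2: D(X)={1,2,3,4}, size = 4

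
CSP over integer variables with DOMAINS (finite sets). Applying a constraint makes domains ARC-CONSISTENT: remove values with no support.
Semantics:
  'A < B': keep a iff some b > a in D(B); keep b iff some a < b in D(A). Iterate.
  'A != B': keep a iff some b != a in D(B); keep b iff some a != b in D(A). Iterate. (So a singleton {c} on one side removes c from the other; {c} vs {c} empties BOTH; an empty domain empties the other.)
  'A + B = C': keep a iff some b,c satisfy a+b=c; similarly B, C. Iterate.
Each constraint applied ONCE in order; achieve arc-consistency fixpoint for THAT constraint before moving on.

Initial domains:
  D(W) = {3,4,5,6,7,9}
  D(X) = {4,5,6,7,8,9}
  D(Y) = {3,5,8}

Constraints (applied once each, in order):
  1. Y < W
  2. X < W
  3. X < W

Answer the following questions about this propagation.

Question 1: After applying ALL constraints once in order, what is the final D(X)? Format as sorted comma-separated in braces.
Answer: {4,5,6,7,8}

Derivation:
Constraint 1 (Y < W) on D(Y)={3,5,8} D(W)={3,4,5,6,7,9}: W {3,4,5,6,7,9}->{4,5,6,7,9}
Constraint 2 (X < W) on D(X)={4,5,6,7,8,9} D(W)={4,5,6,7,9}: X {4,5,6,7,8,9}->{4,5,6,7,8}; W {4,5,6,7,9}->{5,6,7,9}
Constraint 3 (X < W) on D(X)={4,5,6,7,8} D(W)={5,6,7,9}: no change
So after all 3 constraints: D(X) = {4,5,6,7,8}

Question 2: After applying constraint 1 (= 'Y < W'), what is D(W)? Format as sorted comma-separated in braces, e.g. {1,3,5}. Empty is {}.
Constraint 1 (Y < W) on D(Y)={3,5,8} D(W)={3,4,5,6,7,9}: W {3,4,5,6,7,9}->{4,5,6,7,9}
So after constraint 1: D(W) = {4,5,6,7,9}

Answer: {4,5,6,7,9}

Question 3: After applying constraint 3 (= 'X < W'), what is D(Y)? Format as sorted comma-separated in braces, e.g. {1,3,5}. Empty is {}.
Constraint 1 (Y < W) on D(Y)={3,5,8} D(W)={3,4,5,6,7,9}: W {3,4,5,6,7,9}->{4,5,6,7,9}
Constraint 2 (X < W) on D(X)={4,5,6,7,8,9} D(W)={4,5,6,7,9}: X {4,5,6,7,8,9}->{4,5,6,7,8}; W {4,5,6,7,9}->{5,6,7,9}
Constraint 3 (X < W) on D(X)={4,5,6,7,8} D(W)={5,6,7,9}: no change
So after constraint 3: D(Y) = {3,5,8}

Answer: {3,5,8}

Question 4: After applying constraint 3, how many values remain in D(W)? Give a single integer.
Answer: 4

Derivation:
Constraint 1 (Y < W) on D(Y)={3,5,8} D(W)={3,4,5,6,7,9}: W {3,4,5,6,7,9}->{4,5,6,7,9}
Constraint 2 (X < W) on D(X)={4,5,6,7,8,9} D(W)={4,5,6,7,9}: X {4,5,6,7,8,9}->{4,5,6,7,8}; W {4,5,6,7,9}->{5,6,7,9}
Constraint 3 (X < W) on D(X)={4,5,6,7,8} D(W)={5,6,7,9}: no change
So after constraint 3: D(W)={5,6,7,9}, size = 4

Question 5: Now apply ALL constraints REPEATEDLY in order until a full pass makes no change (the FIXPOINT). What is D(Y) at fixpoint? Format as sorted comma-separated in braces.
Answer: {3,5,8}

Derivation:
pass 0 (initial): D(Y)={3,5,8}
pass 1: W {3,4,5,6,7,9}->{5,6,7,9}; X {4,5,6,7,8,9}->{4,5,6,7,8}
pass 2: no change
Fixpoint after 2 passes: D(Y) = {3,5,8}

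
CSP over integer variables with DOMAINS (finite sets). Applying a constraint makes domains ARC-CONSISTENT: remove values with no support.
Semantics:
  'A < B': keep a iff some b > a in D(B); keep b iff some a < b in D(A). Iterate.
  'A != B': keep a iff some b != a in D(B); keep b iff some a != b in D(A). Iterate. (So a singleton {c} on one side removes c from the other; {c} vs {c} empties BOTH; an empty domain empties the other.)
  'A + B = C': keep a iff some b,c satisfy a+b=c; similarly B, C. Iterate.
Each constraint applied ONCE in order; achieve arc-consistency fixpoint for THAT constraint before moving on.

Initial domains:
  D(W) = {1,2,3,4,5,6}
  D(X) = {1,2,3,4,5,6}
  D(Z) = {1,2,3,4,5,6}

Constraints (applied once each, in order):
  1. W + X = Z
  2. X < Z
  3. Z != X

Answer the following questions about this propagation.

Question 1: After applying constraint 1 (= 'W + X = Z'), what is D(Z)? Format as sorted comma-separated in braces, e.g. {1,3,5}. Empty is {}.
Constraint 1 (W + X = Z) on D(W)={1,2,3,4,5,6} D(X)={1,2,3,4,5,6} D(Z)={1,2,3,4,5,6}: W {1,2,3,4,5,6}->{1,2,3,4,5}; X {1,2,3,4,5,6}->{1,2,3,4,5}; Z {1,2,3,4,5,6}->{2,3,4,5,6}
So after constraint 1: D(Z) = {2,3,4,5,6}

Answer: {2,3,4,5,6}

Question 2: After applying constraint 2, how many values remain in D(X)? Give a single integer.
Constraint 1 (W + X = Z) on D(W)={1,2,3,4,5,6} D(X)={1,2,3,4,5,6} D(Z)={1,2,3,4,5,6}: W {1,2,3,4,5,6}->{1,2,3,4,5}; X {1,2,3,4,5,6}->{1,2,3,4,5}; Z {1,2,3,4,5,6}->{2,3,4,5,6}
Constraint 2 (X < Z) on D(X)={1,2,3,4,5} D(Z)={2,3,4,5,6}: no change
So after constraint 2: D(X)={1,2,3,4,5}, size = 5

Answer: 5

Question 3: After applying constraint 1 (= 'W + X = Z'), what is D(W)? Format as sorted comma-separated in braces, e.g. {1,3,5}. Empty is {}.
Constraint 1 (W + X = Z) on D(W)={1,2,3,4,5,6} D(X)={1,2,3,4,5,6} D(Z)={1,2,3,4,5,6}: W {1,2,3,4,5,6}->{1,2,3,4,5}; X {1,2,3,4,5,6}->{1,2,3,4,5}; Z {1,2,3,4,5,6}->{2,3,4,5,6}
So after constraint 1: D(W) = {1,2,3,4,5}

Answer: {1,2,3,4,5}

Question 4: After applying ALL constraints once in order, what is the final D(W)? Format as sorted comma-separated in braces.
Answer: {1,2,3,4,5}

Derivation:
Constraint 1 (W + X = Z) on D(W)={1,2,3,4,5,6} D(X)={1,2,3,4,5,6} D(Z)={1,2,3,4,5,6}: W {1,2,3,4,5,6}->{1,2,3,4,5}; X {1,2,3,4,5,6}->{1,2,3,4,5}; Z {1,2,3,4,5,6}->{2,3,4,5,6}
Constraint 2 (X < Z) on D(X)={1,2,3,4,5} D(Z)={2,3,4,5,6}: no change
Constraint 3 (Z != X) on D(Z)={2,3,4,5,6} D(X)={1,2,3,4,5}: no change
So after all 3 constraints: D(W) = {1,2,3,4,5}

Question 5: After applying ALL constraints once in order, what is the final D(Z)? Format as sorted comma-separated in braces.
Constraint 1 (W + X = Z) on D(W)={1,2,3,4,5,6} D(X)={1,2,3,4,5,6} D(Z)={1,2,3,4,5,6}: W {1,2,3,4,5,6}->{1,2,3,4,5}; X {1,2,3,4,5,6}->{1,2,3,4,5}; Z {1,2,3,4,5,6}->{2,3,4,5,6}
Constraint 2 (X < Z) on D(X)={1,2,3,4,5} D(Z)={2,3,4,5,6}: no change
Constraint 3 (Z != X) on D(Z)={2,3,4,5,6} D(X)={1,2,3,4,5}: no change
So after all 3 constraints: D(Z) = {2,3,4,5,6}

Answer: {2,3,4,5,6}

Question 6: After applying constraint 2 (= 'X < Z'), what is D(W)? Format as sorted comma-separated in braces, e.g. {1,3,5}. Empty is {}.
Answer: {1,2,3,4,5}

Derivation:
Constraint 1 (W + X = Z) on D(W)={1,2,3,4,5,6} D(X)={1,2,3,4,5,6} D(Z)={1,2,3,4,5,6}: W {1,2,3,4,5,6}->{1,2,3,4,5}; X {1,2,3,4,5,6}->{1,2,3,4,5}; Z {1,2,3,4,5,6}->{2,3,4,5,6}
Constraint 2 (X < Z) on D(X)={1,2,3,4,5} D(Z)={2,3,4,5,6}: no change
So after constraint 2: D(W) = {1,2,3,4,5}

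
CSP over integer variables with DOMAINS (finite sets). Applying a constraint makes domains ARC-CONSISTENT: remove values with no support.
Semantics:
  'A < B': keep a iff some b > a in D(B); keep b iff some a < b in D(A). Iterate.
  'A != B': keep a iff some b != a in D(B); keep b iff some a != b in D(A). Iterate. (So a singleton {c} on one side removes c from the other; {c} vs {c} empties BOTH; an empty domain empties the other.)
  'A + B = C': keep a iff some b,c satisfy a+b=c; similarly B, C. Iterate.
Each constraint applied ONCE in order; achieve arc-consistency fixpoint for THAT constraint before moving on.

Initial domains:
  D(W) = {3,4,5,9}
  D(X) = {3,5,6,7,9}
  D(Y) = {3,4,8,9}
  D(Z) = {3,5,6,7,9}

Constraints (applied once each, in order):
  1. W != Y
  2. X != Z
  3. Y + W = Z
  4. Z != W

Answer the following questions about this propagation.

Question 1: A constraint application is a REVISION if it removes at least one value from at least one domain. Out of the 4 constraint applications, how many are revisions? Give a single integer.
Answer: 1

Derivation:
Constraint 1 (W != Y) on D(W)={3,4,5,9} D(Y)={3,4,8,9}: no change => not a revision
Constraint 2 (X != Z) on D(X)={3,5,6,7,9} D(Z)={3,5,6,7,9}: no change => not a revision
Constraint 3 (Y + W = Z) on D(Y)={3,4,8,9} D(W)={3,4,5,9} D(Z)={3,5,6,7,9}: Y {3,4,8,9}->{3,4}; W {3,4,5,9}->{3,4,5}; Z {3,5,6,7,9}->{6,7,9} => REVISION
Constraint 4 (Z != W) on D(Z)={6,7,9} D(W)={3,4,5}: no change => not a revision
Total revisions = 1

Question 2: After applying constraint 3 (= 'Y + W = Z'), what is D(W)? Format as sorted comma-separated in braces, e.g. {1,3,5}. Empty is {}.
Answer: {3,4,5}

Derivation:
Constraint 1 (W != Y) on D(W)={3,4,5,9} D(Y)={3,4,8,9}: no change
Constraint 2 (X != Z) on D(X)={3,5,6,7,9} D(Z)={3,5,6,7,9}: no change
Constraint 3 (Y + W = Z) on D(Y)={3,4,8,9} D(W)={3,4,5,9} D(Z)={3,5,6,7,9}: Y {3,4,8,9}->{3,4}; W {3,4,5,9}->{3,4,5}; Z {3,5,6,7,9}->{6,7,9}
So after constraint 3: D(W) = {3,4,5}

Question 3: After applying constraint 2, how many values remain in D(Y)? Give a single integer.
Constraint 1 (W != Y) on D(W)={3,4,5,9} D(Y)={3,4,8,9}: no change
Constraint 2 (X != Z) on D(X)={3,5,6,7,9} D(Z)={3,5,6,7,9}: no change
So after constraint 2: D(Y)={3,4,8,9}, size = 4

Answer: 4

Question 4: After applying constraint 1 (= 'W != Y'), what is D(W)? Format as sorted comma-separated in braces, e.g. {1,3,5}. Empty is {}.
Constraint 1 (W != Y) on D(W)={3,4,5,9} D(Y)={3,4,8,9}: no change
So after constraint 1: D(W) = {3,4,5,9}

Answer: {3,4,5,9}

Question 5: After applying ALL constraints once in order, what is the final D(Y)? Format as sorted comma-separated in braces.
Answer: {3,4}

Derivation:
Constraint 1 (W != Y) on D(W)={3,4,5,9} D(Y)={3,4,8,9}: no change
Constraint 2 (X != Z) on D(X)={3,5,6,7,9} D(Z)={3,5,6,7,9}: no change
Constraint 3 (Y + W = Z) on D(Y)={3,4,8,9} D(W)={3,4,5,9} D(Z)={3,5,6,7,9}: Y {3,4,8,9}->{3,4}; W {3,4,5,9}->{3,4,5}; Z {3,5,6,7,9}->{6,7,9}
Constraint 4 (Z != W) on D(Z)={6,7,9} D(W)={3,4,5}: no change
So after all 4 constraints: D(Y) = {3,4}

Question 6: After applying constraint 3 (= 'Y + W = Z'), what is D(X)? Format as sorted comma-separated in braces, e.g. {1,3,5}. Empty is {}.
Answer: {3,5,6,7,9}

Derivation:
Constraint 1 (W != Y) on D(W)={3,4,5,9} D(Y)={3,4,8,9}: no change
Constraint 2 (X != Z) on D(X)={3,5,6,7,9} D(Z)={3,5,6,7,9}: no change
Constraint 3 (Y + W = Z) on D(Y)={3,4,8,9} D(W)={3,4,5,9} D(Z)={3,5,6,7,9}: Y {3,4,8,9}->{3,4}; W {3,4,5,9}->{3,4,5}; Z {3,5,6,7,9}->{6,7,9}
So after constraint 3: D(X) = {3,5,6,7,9}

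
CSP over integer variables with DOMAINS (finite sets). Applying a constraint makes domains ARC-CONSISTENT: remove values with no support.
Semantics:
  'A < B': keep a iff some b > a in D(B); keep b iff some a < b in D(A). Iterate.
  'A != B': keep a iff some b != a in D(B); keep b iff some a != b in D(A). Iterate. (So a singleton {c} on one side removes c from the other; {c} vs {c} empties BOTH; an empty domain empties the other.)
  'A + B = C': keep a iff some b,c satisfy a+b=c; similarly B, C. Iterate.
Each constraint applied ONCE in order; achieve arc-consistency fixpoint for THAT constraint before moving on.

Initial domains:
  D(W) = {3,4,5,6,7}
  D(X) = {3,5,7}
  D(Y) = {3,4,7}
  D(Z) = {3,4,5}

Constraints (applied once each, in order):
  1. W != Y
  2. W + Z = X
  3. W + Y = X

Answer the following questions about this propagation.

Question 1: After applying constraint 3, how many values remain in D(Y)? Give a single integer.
Answer: 2

Derivation:
Constraint 1 (W != Y) on D(W)={3,4,5,6,7} D(Y)={3,4,7}: no change
Constraint 2 (W + Z = X) on D(W)={3,4,5,6,7} D(Z)={3,4,5} D(X)={3,5,7}: W {3,4,5,6,7}->{3,4}; Z {3,4,5}->{3,4}; X {3,5,7}->{7}
Constraint 3 (W + Y = X) on D(W)={3,4} D(Y)={3,4,7} D(X)={7}: Y {3,4,7}->{3,4}
So after constraint 3: D(Y)={3,4}, size = 2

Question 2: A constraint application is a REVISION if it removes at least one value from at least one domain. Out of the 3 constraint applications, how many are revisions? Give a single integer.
Constraint 1 (W != Y) on D(W)={3,4,5,6,7} D(Y)={3,4,7}: no change => not a revision
Constraint 2 (W + Z = X) on D(W)={3,4,5,6,7} D(Z)={3,4,5} D(X)={3,5,7}: W {3,4,5,6,7}->{3,4}; Z {3,4,5}->{3,4}; X {3,5,7}->{7} => REVISION
Constraint 3 (W + Y = X) on D(W)={3,4} D(Y)={3,4,7} D(X)={7}: Y {3,4,7}->{3,4} => REVISION
Total revisions = 2

Answer: 2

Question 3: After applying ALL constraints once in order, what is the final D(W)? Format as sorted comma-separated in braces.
Answer: {3,4}

Derivation:
Constraint 1 (W != Y) on D(W)={3,4,5,6,7} D(Y)={3,4,7}: no change
Constraint 2 (W + Z = X) on D(W)={3,4,5,6,7} D(Z)={3,4,5} D(X)={3,5,7}: W {3,4,5,6,7}->{3,4}; Z {3,4,5}->{3,4}; X {3,5,7}->{7}
Constraint 3 (W + Y = X) on D(W)={3,4} D(Y)={3,4,7} D(X)={7}: Y {3,4,7}->{3,4}
So after all 3 constraints: D(W) = {3,4}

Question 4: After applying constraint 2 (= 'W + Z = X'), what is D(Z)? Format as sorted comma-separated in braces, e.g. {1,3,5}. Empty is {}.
Constraint 1 (W != Y) on D(W)={3,4,5,6,7} D(Y)={3,4,7}: no change
Constraint 2 (W + Z = X) on D(W)={3,4,5,6,7} D(Z)={3,4,5} D(X)={3,5,7}: W {3,4,5,6,7}->{3,4}; Z {3,4,5}->{3,4}; X {3,5,7}->{7}
So after constraint 2: D(Z) = {3,4}

Answer: {3,4}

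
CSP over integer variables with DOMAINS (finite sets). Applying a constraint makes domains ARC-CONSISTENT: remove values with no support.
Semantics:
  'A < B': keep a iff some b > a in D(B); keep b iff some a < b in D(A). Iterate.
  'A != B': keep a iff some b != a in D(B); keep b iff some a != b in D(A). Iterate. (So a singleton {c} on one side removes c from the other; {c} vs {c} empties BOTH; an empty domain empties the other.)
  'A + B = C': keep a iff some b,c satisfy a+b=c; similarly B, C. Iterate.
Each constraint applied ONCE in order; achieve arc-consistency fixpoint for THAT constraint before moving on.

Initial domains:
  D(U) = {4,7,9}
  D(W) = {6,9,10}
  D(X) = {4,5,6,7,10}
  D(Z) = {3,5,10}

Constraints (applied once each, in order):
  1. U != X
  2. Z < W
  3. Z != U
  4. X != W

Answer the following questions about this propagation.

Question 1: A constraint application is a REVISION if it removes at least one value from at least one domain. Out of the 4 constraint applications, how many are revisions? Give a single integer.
Answer: 1

Derivation:
Constraint 1 (U != X) on D(U)={4,7,9} D(X)={4,5,6,7,10}: no change => not a revision
Constraint 2 (Z < W) on D(Z)={3,5,10} D(W)={6,9,10}: Z {3,5,10}->{3,5} => REVISION
Constraint 3 (Z != U) on D(Z)={3,5} D(U)={4,7,9}: no change => not a revision
Constraint 4 (X != W) on D(X)={4,5,6,7,10} D(W)={6,9,10}: no change => not a revision
Total revisions = 1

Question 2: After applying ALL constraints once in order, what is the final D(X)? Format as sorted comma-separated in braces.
Answer: {4,5,6,7,10}

Derivation:
Constraint 1 (U != X) on D(U)={4,7,9} D(X)={4,5,6,7,10}: no change
Constraint 2 (Z < W) on D(Z)={3,5,10} D(W)={6,9,10}: Z {3,5,10}->{3,5}
Constraint 3 (Z != U) on D(Z)={3,5} D(U)={4,7,9}: no change
Constraint 4 (X != W) on D(X)={4,5,6,7,10} D(W)={6,9,10}: no change
So after all 4 constraints: D(X) = {4,5,6,7,10}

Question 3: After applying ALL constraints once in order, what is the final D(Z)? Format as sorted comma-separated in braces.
Constraint 1 (U != X) on D(U)={4,7,9} D(X)={4,5,6,7,10}: no change
Constraint 2 (Z < W) on D(Z)={3,5,10} D(W)={6,9,10}: Z {3,5,10}->{3,5}
Constraint 3 (Z != U) on D(Z)={3,5} D(U)={4,7,9}: no change
Constraint 4 (X != W) on D(X)={4,5,6,7,10} D(W)={6,9,10}: no change
So after all 4 constraints: D(Z) = {3,5}

Answer: {3,5}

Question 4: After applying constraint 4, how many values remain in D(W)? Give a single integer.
Constraint 1 (U != X) on D(U)={4,7,9} D(X)={4,5,6,7,10}: no change
Constraint 2 (Z < W) on D(Z)={3,5,10} D(W)={6,9,10}: Z {3,5,10}->{3,5}
Constraint 3 (Z != U) on D(Z)={3,5} D(U)={4,7,9}: no change
Constraint 4 (X != W) on D(X)={4,5,6,7,10} D(W)={6,9,10}: no change
So after constraint 4: D(W)={6,9,10}, size = 3

Answer: 3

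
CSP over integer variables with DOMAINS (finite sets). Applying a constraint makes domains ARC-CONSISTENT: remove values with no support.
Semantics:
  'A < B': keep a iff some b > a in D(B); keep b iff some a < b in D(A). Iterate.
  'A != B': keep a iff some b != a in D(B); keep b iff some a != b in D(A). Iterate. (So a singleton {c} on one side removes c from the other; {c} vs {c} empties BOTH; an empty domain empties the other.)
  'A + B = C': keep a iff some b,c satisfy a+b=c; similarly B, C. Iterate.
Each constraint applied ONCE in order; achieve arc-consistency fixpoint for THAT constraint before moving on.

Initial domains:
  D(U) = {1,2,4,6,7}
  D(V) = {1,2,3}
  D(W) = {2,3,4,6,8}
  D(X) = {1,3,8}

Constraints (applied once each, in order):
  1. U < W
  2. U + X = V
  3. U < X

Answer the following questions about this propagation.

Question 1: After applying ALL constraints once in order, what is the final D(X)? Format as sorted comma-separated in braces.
Constraint 1 (U < W) on D(U)={1,2,4,6,7} D(W)={2,3,4,6,8}: no change
Constraint 2 (U + X = V) on D(U)={1,2,4,6,7} D(X)={1,3,8} D(V)={1,2,3}: U {1,2,4,6,7}->{1,2}; X {1,3,8}->{1}; V {1,2,3}->{2,3}
Constraint 3 (U < X) on D(U)={1,2} D(X)={1}: U {1,2}->{}; X {1}->{}
So after all 3 constraints: D(X) = {}

Answer: {}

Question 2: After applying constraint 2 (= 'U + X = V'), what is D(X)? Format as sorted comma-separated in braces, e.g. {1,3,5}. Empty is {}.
Constraint 1 (U < W) on D(U)={1,2,4,6,7} D(W)={2,3,4,6,8}: no change
Constraint 2 (U + X = V) on D(U)={1,2,4,6,7} D(X)={1,3,8} D(V)={1,2,3}: U {1,2,4,6,7}->{1,2}; X {1,3,8}->{1}; V {1,2,3}->{2,3}
So after constraint 2: D(X) = {1}

Answer: {1}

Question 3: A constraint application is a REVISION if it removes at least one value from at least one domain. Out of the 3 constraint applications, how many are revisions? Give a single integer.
Constraint 1 (U < W) on D(U)={1,2,4,6,7} D(W)={2,3,4,6,8}: no change => not a revision
Constraint 2 (U + X = V) on D(U)={1,2,4,6,7} D(X)={1,3,8} D(V)={1,2,3}: U {1,2,4,6,7}->{1,2}; X {1,3,8}->{1}; V {1,2,3}->{2,3} => REVISION
Constraint 3 (U < X) on D(U)={1,2} D(X)={1}: U {1,2}->{}; X {1}->{} => REVISION
Total revisions = 2

Answer: 2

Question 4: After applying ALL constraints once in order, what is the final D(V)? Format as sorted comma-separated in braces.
Constraint 1 (U < W) on D(U)={1,2,4,6,7} D(W)={2,3,4,6,8}: no change
Constraint 2 (U + X = V) on D(U)={1,2,4,6,7} D(X)={1,3,8} D(V)={1,2,3}: U {1,2,4,6,7}->{1,2}; X {1,3,8}->{1}; V {1,2,3}->{2,3}
Constraint 3 (U < X) on D(U)={1,2} D(X)={1}: U {1,2}->{}; X {1}->{}
So after all 3 constraints: D(V) = {2,3}

Answer: {2,3}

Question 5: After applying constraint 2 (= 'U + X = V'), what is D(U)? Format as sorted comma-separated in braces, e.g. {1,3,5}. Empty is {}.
Constraint 1 (U < W) on D(U)={1,2,4,6,7} D(W)={2,3,4,6,8}: no change
Constraint 2 (U + X = V) on D(U)={1,2,4,6,7} D(X)={1,3,8} D(V)={1,2,3}: U {1,2,4,6,7}->{1,2}; X {1,3,8}->{1}; V {1,2,3}->{2,3}
So after constraint 2: D(U) = {1,2}

Answer: {1,2}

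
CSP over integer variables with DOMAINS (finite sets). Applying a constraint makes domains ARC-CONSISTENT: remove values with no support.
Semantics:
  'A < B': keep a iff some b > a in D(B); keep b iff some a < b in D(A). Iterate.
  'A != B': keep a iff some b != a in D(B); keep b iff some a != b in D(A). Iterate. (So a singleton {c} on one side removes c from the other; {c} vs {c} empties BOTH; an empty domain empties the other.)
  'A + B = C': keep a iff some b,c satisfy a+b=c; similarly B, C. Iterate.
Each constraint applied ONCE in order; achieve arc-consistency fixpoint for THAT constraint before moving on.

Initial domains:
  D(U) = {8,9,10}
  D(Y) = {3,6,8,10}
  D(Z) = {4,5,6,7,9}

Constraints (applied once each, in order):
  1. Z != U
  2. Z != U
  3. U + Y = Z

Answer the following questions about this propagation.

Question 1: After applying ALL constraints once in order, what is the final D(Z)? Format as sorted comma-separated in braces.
Answer: {}

Derivation:
Constraint 1 (Z != U) on D(Z)={4,5,6,7,9} D(U)={8,9,10}: no change
Constraint 2 (Z != U) on D(Z)={4,5,6,7,9} D(U)={8,9,10}: no change
Constraint 3 (U + Y = Z) on D(U)={8,9,10} D(Y)={3,6,8,10} D(Z)={4,5,6,7,9}: U {8,9,10}->{}; Y {3,6,8,10}->{}; Z {4,5,6,7,9}->{}
So after all 3 constraints: D(Z) = {}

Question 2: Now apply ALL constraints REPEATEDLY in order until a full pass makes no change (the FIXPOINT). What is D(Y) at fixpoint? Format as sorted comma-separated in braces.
pass 0 (initial): D(Y)={3,6,8,10}
pass 1: U {8,9,10}->{}; Y {3,6,8,10}->{}; Z {4,5,6,7,9}->{}
pass 2: no change
Fixpoint after 2 passes: D(Y) = {}

Answer: {}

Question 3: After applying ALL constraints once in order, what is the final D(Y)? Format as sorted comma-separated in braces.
Answer: {}

Derivation:
Constraint 1 (Z != U) on D(Z)={4,5,6,7,9} D(U)={8,9,10}: no change
Constraint 2 (Z != U) on D(Z)={4,5,6,7,9} D(U)={8,9,10}: no change
Constraint 3 (U + Y = Z) on D(U)={8,9,10} D(Y)={3,6,8,10} D(Z)={4,5,6,7,9}: U {8,9,10}->{}; Y {3,6,8,10}->{}; Z {4,5,6,7,9}->{}
So after all 3 constraints: D(Y) = {}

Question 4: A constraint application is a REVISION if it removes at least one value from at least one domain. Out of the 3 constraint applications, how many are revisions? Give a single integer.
Answer: 1

Derivation:
Constraint 1 (Z != U) on D(Z)={4,5,6,7,9} D(U)={8,9,10}: no change => not a revision
Constraint 2 (Z != U) on D(Z)={4,5,6,7,9} D(U)={8,9,10}: no change => not a revision
Constraint 3 (U + Y = Z) on D(U)={8,9,10} D(Y)={3,6,8,10} D(Z)={4,5,6,7,9}: U {8,9,10}->{}; Y {3,6,8,10}->{}; Z {4,5,6,7,9}->{} => REVISION
Total revisions = 1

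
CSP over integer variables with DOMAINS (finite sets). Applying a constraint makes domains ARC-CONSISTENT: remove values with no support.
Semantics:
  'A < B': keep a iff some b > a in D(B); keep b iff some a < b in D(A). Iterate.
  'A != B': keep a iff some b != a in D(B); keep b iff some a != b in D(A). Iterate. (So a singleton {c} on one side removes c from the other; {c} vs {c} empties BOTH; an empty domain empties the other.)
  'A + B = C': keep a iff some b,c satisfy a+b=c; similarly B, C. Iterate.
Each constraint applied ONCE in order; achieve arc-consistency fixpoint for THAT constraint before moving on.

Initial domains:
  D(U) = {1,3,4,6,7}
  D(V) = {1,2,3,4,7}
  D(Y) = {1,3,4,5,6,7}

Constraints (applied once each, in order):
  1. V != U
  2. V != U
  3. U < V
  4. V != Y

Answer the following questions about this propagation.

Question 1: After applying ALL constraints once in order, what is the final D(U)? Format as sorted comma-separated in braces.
Answer: {1,3,4,6}

Derivation:
Constraint 1 (V != U) on D(V)={1,2,3,4,7} D(U)={1,3,4,6,7}: no change
Constraint 2 (V != U) on D(V)={1,2,3,4,7} D(U)={1,3,4,6,7}: no change
Constraint 3 (U < V) on D(U)={1,3,4,6,7} D(V)={1,2,3,4,7}: U {1,3,4,6,7}->{1,3,4,6}; V {1,2,3,4,7}->{2,3,4,7}
Constraint 4 (V != Y) on D(V)={2,3,4,7} D(Y)={1,3,4,5,6,7}: no change
So after all 4 constraints: D(U) = {1,3,4,6}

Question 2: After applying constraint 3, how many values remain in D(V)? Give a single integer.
Constraint 1 (V != U) on D(V)={1,2,3,4,7} D(U)={1,3,4,6,7}: no change
Constraint 2 (V != U) on D(V)={1,2,3,4,7} D(U)={1,3,4,6,7}: no change
Constraint 3 (U < V) on D(U)={1,3,4,6,7} D(V)={1,2,3,4,7}: U {1,3,4,6,7}->{1,3,4,6}; V {1,2,3,4,7}->{2,3,4,7}
So after constraint 3: D(V)={2,3,4,7}, size = 4

Answer: 4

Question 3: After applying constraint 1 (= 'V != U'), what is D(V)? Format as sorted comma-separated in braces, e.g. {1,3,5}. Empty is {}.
Answer: {1,2,3,4,7}

Derivation:
Constraint 1 (V != U) on D(V)={1,2,3,4,7} D(U)={1,3,4,6,7}: no change
So after constraint 1: D(V) = {1,2,3,4,7}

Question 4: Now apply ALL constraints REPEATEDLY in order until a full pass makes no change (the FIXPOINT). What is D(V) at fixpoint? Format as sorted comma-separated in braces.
pass 0 (initial): D(V)={1,2,3,4,7}
pass 1: U {1,3,4,6,7}->{1,3,4,6}; V {1,2,3,4,7}->{2,3,4,7}
pass 2: no change
Fixpoint after 2 passes: D(V) = {2,3,4,7}

Answer: {2,3,4,7}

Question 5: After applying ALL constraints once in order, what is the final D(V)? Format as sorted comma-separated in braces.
Constraint 1 (V != U) on D(V)={1,2,3,4,7} D(U)={1,3,4,6,7}: no change
Constraint 2 (V != U) on D(V)={1,2,3,4,7} D(U)={1,3,4,6,7}: no change
Constraint 3 (U < V) on D(U)={1,3,4,6,7} D(V)={1,2,3,4,7}: U {1,3,4,6,7}->{1,3,4,6}; V {1,2,3,4,7}->{2,3,4,7}
Constraint 4 (V != Y) on D(V)={2,3,4,7} D(Y)={1,3,4,5,6,7}: no change
So after all 4 constraints: D(V) = {2,3,4,7}

Answer: {2,3,4,7}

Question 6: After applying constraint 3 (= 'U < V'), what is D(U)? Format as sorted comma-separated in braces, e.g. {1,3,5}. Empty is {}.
Answer: {1,3,4,6}

Derivation:
Constraint 1 (V != U) on D(V)={1,2,3,4,7} D(U)={1,3,4,6,7}: no change
Constraint 2 (V != U) on D(V)={1,2,3,4,7} D(U)={1,3,4,6,7}: no change
Constraint 3 (U < V) on D(U)={1,3,4,6,7} D(V)={1,2,3,4,7}: U {1,3,4,6,7}->{1,3,4,6}; V {1,2,3,4,7}->{2,3,4,7}
So after constraint 3: D(U) = {1,3,4,6}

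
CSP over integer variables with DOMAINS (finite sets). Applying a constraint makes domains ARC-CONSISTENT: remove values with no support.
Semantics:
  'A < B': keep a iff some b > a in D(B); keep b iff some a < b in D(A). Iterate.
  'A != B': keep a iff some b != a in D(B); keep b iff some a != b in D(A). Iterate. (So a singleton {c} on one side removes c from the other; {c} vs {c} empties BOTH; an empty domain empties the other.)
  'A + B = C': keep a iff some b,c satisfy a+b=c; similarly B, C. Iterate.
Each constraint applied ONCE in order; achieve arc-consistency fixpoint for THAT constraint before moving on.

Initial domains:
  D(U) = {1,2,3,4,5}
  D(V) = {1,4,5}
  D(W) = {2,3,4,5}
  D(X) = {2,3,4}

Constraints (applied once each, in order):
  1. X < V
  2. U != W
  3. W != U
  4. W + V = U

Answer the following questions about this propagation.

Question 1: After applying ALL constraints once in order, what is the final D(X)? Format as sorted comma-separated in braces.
Answer: {2,3,4}

Derivation:
Constraint 1 (X < V) on D(X)={2,3,4} D(V)={1,4,5}: V {1,4,5}->{4,5}
Constraint 2 (U != W) on D(U)={1,2,3,4,5} D(W)={2,3,4,5}: no change
Constraint 3 (W != U) on D(W)={2,3,4,5} D(U)={1,2,3,4,5}: no change
Constraint 4 (W + V = U) on D(W)={2,3,4,5} D(V)={4,5} D(U)={1,2,3,4,5}: W {2,3,4,5}->{}; V {4,5}->{}; U {1,2,3,4,5}->{}
So after all 4 constraints: D(X) = {2,3,4}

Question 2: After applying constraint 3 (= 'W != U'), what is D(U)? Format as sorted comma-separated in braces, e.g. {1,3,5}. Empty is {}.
Constraint 1 (X < V) on D(X)={2,3,4} D(V)={1,4,5}: V {1,4,5}->{4,5}
Constraint 2 (U != W) on D(U)={1,2,3,4,5} D(W)={2,3,4,5}: no change
Constraint 3 (W != U) on D(W)={2,3,4,5} D(U)={1,2,3,4,5}: no change
So after constraint 3: D(U) = {1,2,3,4,5}

Answer: {1,2,3,4,5}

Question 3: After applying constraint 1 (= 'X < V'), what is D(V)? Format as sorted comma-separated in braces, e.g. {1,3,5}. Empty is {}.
Constraint 1 (X < V) on D(X)={2,3,4} D(V)={1,4,5}: V {1,4,5}->{4,5}
So after constraint 1: D(V) = {4,5}

Answer: {4,5}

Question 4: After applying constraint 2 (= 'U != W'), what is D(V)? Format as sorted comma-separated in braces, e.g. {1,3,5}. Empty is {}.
Constraint 1 (X < V) on D(X)={2,3,4} D(V)={1,4,5}: V {1,4,5}->{4,5}
Constraint 2 (U != W) on D(U)={1,2,3,4,5} D(W)={2,3,4,5}: no change
So after constraint 2: D(V) = {4,5}

Answer: {4,5}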